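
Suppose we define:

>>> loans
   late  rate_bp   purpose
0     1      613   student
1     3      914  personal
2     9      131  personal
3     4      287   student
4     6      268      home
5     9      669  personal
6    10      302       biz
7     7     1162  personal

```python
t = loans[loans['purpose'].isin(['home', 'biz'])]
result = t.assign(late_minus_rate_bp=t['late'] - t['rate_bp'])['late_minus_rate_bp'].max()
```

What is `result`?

filter rows where purpose in ['home', 'biz']:
   late  rate_bp purpose
4     6      268    home
6    10      302     biz
add column late_minus_rate_bp = t['late'] - t['rate_bp']:
   late  rate_bp purpose  late_minus_rate_bp
4     6      268    home                -262
6    10      302     biz                -292

-262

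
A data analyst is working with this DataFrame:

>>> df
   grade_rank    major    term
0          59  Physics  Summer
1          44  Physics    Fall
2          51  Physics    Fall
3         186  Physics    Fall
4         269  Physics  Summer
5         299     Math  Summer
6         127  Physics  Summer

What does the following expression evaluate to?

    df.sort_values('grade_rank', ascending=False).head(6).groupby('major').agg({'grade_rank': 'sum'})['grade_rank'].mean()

sort by grade_rank descending:
   grade_rank    major    term
5         299     Math  Summer
4         269  Physics  Summer
3         186  Physics    Fall
6         127  Physics  Summer
0          59  Physics  Summer
2          51  Physics    Fall
1          44  Physics    Fall
take first 6 rows:
   grade_rank    major    term
5         299     Math  Summer
4         269  Physics  Summer
3         186  Physics    Fall
6         127  Physics  Summer
0          59  Physics  Summer
2          51  Physics    Fall
group by major, sum of grade_rank:
         grade_rank
major              
Math            299
Physics         692

495.5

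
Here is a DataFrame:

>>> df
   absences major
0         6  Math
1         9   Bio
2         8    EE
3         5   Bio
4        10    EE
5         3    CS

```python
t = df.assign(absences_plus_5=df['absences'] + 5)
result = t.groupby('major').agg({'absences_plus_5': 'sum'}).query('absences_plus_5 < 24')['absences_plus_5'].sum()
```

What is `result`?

19

add column absences_plus_5 = df['absences'] + 5:
   absences major  absences_plus_5
0         6  Math               11
1         9   Bio               14
2         8    EE               13
3         5   Bio               10
4        10    EE               15
5         3    CS                8
group by major, sum of absences_plus_5:
       absences_plus_5
major                 
Bio                 24
CS                   8
EE                  28
Math                11
filter rows where absences_plus_5 < 24:
       absences_plus_5
major                 
CS                   8
Math                11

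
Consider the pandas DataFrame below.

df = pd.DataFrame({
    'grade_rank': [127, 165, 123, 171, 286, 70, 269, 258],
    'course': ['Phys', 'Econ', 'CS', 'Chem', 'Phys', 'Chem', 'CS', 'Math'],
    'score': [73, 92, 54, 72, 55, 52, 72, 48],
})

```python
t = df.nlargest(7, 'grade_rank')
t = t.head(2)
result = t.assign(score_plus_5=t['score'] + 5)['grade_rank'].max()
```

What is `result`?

286

take 7 rows with largest grade_rank:
   grade_rank course  score
4         286   Phys     55
6         269     CS     72
7         258   Math     48
3         171   Chem     72
1         165   Econ     92
0         127   Phys     73
2         123     CS     54
take first 2 rows:
   grade_rank course  score
4         286   Phys     55
6         269     CS     72
add column score_plus_5 = t['score'] + 5:
   grade_rank course  score  score_plus_5
4         286   Phys     55            60
6         269     CS     72            77
Taking the max of column 'grade_rank' gives 286.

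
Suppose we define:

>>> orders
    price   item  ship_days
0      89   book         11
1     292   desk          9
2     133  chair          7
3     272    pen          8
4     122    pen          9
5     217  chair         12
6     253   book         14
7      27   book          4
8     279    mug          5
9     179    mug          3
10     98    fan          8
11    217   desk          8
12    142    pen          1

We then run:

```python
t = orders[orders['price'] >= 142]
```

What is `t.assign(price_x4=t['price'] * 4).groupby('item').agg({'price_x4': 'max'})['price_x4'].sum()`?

filter rows where price >= 142:
    price   item  ship_days
1     292   desk          9
3     272    pen          8
5     217  chair         12
6     253   book         14
8     279    mug          5
9     179    mug          3
11    217   desk          8
12    142    pen          1
add column price_x4 = t['price'] * 4:
    price   item  ship_days  price_x4
1     292   desk          9      1168
3     272    pen          8      1088
5     217  chair         12       868
6     253   book         14      1012
8     279    mug          5      1116
9     179    mug          3       716
11    217   desk          8       868
12    142    pen          1       568
group by item, max of price_x4:
       price_x4
item           
book       1012
chair       868
desk       1168
mug        1116
pen        1088
Finally, sum of column 'price_x4' = 5252.

5252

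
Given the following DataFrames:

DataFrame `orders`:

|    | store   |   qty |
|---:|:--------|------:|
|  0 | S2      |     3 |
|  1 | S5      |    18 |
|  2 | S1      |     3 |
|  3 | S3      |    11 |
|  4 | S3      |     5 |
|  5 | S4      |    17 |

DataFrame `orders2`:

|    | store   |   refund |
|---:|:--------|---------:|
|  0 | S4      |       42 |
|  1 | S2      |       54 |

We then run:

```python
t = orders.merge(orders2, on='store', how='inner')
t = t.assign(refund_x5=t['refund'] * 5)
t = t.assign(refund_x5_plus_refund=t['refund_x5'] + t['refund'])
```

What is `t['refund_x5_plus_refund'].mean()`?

merge on 'store' (how='inner') → 2 rows:
  store  qty  refund
0    S2    3      54
1    S4   17      42
add column refund_x5 = t['refund'] * 5:
  store  qty  refund  refund_x5
0    S2    3      54        270
1    S4   17      42        210
add column refund_x5_plus_refund = t['refund_x5'] + t['refund']:
  store  qty  refund  refund_x5  refund_x5_plus_refund
0    S2    3      54        270                    324
1    S4   17      42        210                    252
So mean() = 288.0.

288.0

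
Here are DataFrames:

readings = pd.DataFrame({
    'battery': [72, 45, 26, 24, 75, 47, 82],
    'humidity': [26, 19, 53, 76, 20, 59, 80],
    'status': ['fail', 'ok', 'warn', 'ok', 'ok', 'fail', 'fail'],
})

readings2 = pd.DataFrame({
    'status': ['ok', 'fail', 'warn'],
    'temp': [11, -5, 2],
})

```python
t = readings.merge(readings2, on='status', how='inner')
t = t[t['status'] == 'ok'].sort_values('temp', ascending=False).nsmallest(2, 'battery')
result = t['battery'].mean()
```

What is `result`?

merge on 'status' (how='inner') → 7 rows:
   battery  humidity status  temp
0       72        26   fail    -5
1       45        19     ok    11
2       26        53   warn     2
3       24        76     ok    11
4       75        20     ok    11
5       47        59   fail    -5
6       82        80   fail    -5
filter rows where status == 'ok':
   battery  humidity status  temp
1       45        19     ok    11
3       24        76     ok    11
4       75        20     ok    11
sort by temp descending:
   battery  humidity status  temp
1       45        19     ok    11
3       24        76     ok    11
4       75        20     ok    11
take 2 rows with smallest battery:
   battery  humidity status  temp
3       24        76     ok    11
1       45        19     ok    11
Taking the mean of column 'battery' gives 34.5.

34.5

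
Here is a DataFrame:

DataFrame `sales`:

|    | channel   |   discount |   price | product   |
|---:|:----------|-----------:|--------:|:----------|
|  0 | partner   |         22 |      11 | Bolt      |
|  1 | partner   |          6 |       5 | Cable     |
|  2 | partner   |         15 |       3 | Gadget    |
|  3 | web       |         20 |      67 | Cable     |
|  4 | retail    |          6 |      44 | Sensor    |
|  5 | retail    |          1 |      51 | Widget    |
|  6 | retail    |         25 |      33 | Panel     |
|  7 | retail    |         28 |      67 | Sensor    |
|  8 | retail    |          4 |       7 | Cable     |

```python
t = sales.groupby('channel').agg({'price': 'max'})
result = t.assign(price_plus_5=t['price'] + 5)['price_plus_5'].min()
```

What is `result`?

group by channel, max of price:
         price
channel       
partner     11
retail      67
web         67
add column price_plus_5 = t['price'] + 5:
         price  price_plus_5
channel                     
partner     11            16
retail      67            72
web         67            72
Then the min of column 'price_plus_5': 16

16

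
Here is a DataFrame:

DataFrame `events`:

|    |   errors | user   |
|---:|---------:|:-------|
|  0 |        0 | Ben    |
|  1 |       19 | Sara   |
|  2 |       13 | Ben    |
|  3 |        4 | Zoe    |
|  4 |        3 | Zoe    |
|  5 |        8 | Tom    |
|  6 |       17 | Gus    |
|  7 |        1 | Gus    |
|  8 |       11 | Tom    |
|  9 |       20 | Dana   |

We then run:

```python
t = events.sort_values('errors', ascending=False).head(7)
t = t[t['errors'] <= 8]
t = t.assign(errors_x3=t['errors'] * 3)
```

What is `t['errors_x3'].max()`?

sort by errors descending:
   errors  user
9      20  Dana
1      19  Sara
6      17   Gus
2      13   Ben
8      11   Tom
5       8   Tom
3       4   Zoe
4       3   Zoe
7       1   Gus
0       0   Ben
take first 7 rows:
   errors  user
9      20  Dana
1      19  Sara
6      17   Gus
2      13   Ben
8      11   Tom
5       8   Tom
3       4   Zoe
filter rows where errors <= 8:
   errors user
5       8  Tom
3       4  Zoe
add column errors_x3 = t['errors'] * 3:
   errors user  errors_x3
5       8  Tom         24
3       4  Zoe         12
Hence 24.

24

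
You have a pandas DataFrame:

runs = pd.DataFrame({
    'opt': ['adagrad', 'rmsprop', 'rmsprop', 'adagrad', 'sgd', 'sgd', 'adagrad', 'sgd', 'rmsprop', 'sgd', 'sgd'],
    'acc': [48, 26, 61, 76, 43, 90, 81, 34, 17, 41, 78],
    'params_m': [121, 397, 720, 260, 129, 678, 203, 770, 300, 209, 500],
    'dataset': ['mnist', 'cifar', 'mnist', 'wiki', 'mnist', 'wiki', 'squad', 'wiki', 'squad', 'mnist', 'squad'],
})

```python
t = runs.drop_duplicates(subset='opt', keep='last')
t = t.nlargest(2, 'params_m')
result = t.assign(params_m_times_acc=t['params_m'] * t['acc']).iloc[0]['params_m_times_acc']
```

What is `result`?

39000

drop duplicate opt (keep=last):
        opt  acc  params_m dataset
6   adagrad   81       203   squad
8   rmsprop   17       300   squad
10      sgd   78       500   squad
take 2 rows with largest params_m:
        opt  acc  params_m dataset
10      sgd   78       500   squad
8   rmsprop   17       300   squad
add column params_m_times_acc = t['params_m'] * t['acc']:
        opt  acc  params_m dataset  params_m_times_acc
10      sgd   78       500   squad               39000
8   rmsprop   17       300   squad                5100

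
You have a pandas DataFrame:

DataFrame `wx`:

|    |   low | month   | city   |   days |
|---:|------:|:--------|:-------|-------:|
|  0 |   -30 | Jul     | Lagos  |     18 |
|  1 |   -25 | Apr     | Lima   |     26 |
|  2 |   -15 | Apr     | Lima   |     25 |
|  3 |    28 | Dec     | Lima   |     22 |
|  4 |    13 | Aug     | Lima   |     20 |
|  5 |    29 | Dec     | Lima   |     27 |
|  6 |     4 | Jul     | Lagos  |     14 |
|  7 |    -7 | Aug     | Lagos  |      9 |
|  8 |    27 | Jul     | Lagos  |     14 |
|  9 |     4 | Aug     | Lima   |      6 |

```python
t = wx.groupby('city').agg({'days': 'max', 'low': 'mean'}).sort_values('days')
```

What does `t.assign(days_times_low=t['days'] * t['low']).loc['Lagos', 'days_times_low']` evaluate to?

-27.0

group by city: max(days), mean(low):
       days       low
city                 
Lagos    18 -1.500000
Lima     27  5.666667
sort by days:
       days       low
city                 
Lagos    18 -1.500000
Lima     27  5.666667
add column days_times_low = t['days'] * t['low']:
       days       low  days_times_low
city                                 
Lagos    18 -1.500000           -27.0
Lima     27  5.666667           153.0
So loc['Lagos', 'days_times_low'] = -27.0.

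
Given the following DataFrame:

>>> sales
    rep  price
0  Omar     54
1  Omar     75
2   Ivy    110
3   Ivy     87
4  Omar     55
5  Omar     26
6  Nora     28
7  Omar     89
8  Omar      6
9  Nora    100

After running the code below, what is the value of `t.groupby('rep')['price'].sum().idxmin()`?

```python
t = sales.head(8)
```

Nora

take first 8 rows:
    rep  price
0  Omar     54
1  Omar     75
2   Ivy    110
3   Ivy     87
4  Omar     55
5  Omar     26
6  Nora     28
7  Omar     89
group by rep, sum of price:
rep
Ivy     197
Nora     28
Omar    299
Name: price, dtype: int64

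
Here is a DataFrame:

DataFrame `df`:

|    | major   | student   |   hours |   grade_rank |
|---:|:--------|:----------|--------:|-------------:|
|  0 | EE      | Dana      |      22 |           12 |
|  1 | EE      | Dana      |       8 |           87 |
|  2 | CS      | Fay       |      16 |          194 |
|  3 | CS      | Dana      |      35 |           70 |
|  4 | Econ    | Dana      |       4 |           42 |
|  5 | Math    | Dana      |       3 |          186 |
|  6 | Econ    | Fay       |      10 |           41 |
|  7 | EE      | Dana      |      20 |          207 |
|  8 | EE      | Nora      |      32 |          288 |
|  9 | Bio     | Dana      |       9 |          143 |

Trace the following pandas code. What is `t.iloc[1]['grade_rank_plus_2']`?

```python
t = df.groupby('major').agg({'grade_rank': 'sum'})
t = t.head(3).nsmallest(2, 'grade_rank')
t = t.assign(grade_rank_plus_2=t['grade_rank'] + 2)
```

266

group by major, sum of grade_rank:
       grade_rank
major            
Bio           143
CS            264
EE            594
Econ           83
Math          186
take first 3 rows:
       grade_rank
major            
Bio           143
CS            264
EE            594
take 2 rows with smallest grade_rank:
       grade_rank
major            
Bio           143
CS            264
add column grade_rank_plus_2 = t['grade_rank'] + 2:
       grade_rank  grade_rank_plus_2
major                               
Bio           143                145
CS            264                266
So iloc[1]['grade_rank_plus_2'] = 266.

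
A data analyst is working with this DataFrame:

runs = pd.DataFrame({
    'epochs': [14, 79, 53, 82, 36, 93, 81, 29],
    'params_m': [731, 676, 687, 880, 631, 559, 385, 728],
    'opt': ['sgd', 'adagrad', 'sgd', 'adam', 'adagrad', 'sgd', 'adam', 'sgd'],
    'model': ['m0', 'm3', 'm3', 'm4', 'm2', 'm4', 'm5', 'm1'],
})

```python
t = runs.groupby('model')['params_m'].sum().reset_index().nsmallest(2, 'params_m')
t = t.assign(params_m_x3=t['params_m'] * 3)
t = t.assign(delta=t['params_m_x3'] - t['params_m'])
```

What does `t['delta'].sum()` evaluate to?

2032

group by model, sum of params_m:
model
m0     731
m1     728
m2     631
m3    1363
m4    1439
m5     385
Name: params_m, dtype: int64
reset_index():
  model  params_m
0    m0       731
1    m1       728
2    m2       631
3    m3      1363
4    m4      1439
5    m5       385
take 2 rows with smallest params_m:
  model  params_m
5    m5       385
2    m2       631
add column params_m_x3 = t['params_m'] * 3:
  model  params_m  params_m_x3
5    m5       385         1155
2    m2       631         1893
add column delta = t['params_m_x3'] - t['params_m']:
  model  params_m  params_m_x3  delta
5    m5       385         1155    770
2    m2       631         1893   1262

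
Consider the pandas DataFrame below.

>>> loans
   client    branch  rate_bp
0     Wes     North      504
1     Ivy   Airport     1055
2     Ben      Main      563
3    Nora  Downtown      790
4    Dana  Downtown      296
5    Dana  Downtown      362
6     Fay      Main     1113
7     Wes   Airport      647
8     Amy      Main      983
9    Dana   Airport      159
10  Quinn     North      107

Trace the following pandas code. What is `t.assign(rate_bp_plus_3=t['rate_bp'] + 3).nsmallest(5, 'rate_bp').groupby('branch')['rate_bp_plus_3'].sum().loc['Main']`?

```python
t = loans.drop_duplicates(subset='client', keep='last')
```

drop duplicate client (keep=last):
   client    branch  rate_bp
1     Ivy   Airport     1055
2     Ben      Main      563
3    Nora  Downtown      790
6     Fay      Main     1113
7     Wes   Airport      647
8     Amy      Main      983
9    Dana   Airport      159
10  Quinn     North      107
add column rate_bp_plus_3 = t['rate_bp'] + 3:
   client    branch  rate_bp  rate_bp_plus_3
1     Ivy   Airport     1055            1058
2     Ben      Main      563             566
3    Nora  Downtown      790             793
6     Fay      Main     1113            1116
7     Wes   Airport      647             650
8     Amy      Main      983             986
9    Dana   Airport      159             162
10  Quinn     North      107             110
take 5 rows with smallest rate_bp:
   client    branch  rate_bp  rate_bp_plus_3
10  Quinn     North      107             110
9    Dana   Airport      159             162
2     Ben      Main      563             566
7     Wes   Airport      647             650
3    Nora  Downtown      790             793
group by branch, sum of rate_bp_plus_3:
branch
Airport     812
Downtown    793
Main        566
North       110
Name: rate_bp_plus_3, dtype: int64
Taking the value at index 'Main' gives 566.

566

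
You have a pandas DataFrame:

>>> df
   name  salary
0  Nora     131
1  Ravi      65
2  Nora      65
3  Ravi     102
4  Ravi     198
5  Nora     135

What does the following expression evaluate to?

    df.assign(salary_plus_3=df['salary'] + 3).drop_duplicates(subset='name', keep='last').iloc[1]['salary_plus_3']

add column salary_plus_3 = df['salary'] + 3:
   name  salary  salary_plus_3
0  Nora     131            134
1  Ravi      65             68
2  Nora      65             68
3  Ravi     102            105
4  Ravi     198            201
5  Nora     135            138
drop duplicate name (keep=last):
   name  salary  salary_plus_3
4  Ravi     198            201
5  Nora     135            138

138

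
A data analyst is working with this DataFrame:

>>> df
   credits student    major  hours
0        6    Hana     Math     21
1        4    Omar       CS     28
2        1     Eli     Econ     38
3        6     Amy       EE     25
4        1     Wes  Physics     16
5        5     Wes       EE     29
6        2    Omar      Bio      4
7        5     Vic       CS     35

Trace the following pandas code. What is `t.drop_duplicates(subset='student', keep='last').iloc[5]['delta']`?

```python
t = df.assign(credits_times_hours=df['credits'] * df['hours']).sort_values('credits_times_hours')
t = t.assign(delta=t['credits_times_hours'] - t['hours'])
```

add column credits_times_hours = df['credits'] * df['hours']:
   credits student    major  hours  credits_times_hours
0        6    Hana     Math     21                  126
1        4    Omar       CS     28                  112
2        1     Eli     Econ     38                   38
3        6     Amy       EE     25                  150
4        1     Wes  Physics     16                   16
5        5     Wes       EE     29                  145
6        2    Omar      Bio      4                    8
7        5     Vic       CS     35                  175
sort by credits_times_hours:
   credits student    major  hours  credits_times_hours
6        2    Omar      Bio      4                    8
4        1     Wes  Physics     16                   16
2        1     Eli     Econ     38                   38
1        4    Omar       CS     28                  112
0        6    Hana     Math     21                  126
5        5     Wes       EE     29                  145
3        6     Amy       EE     25                  150
7        5     Vic       CS     35                  175
add column delta = t['credits_times_hours'] - t['hours']:
   credits student    major  hours  credits_times_hours  delta
6        2    Omar      Bio      4                    8      4
4        1     Wes  Physics     16                   16      0
2        1     Eli     Econ     38                   38      0
1        4    Omar       CS     28                  112     84
0        6    Hana     Math     21                  126    105
5        5     Wes       EE     29                  145    116
3        6     Amy       EE     25                  150    125
7        5     Vic       CS     35                  175    140
drop duplicate student (keep=last):
   credits student major  hours  credits_times_hours  delta
2        1     Eli  Econ     38                   38      0
1        4    Omar    CS     28                  112     84
0        6    Hana  Math     21                  126    105
5        5     Wes    EE     29                  145    116
3        6     Amy    EE     25                  150    125
7        5     Vic    CS     35                  175    140
Reading off the value at position 5, column 'delta', we get 140.

140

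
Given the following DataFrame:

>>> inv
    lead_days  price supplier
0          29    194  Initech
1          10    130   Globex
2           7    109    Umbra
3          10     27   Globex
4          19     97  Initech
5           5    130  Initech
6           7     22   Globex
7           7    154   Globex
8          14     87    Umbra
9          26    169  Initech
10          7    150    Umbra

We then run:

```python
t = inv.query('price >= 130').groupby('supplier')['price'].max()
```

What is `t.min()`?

filter rows where price >= 130:
    lead_days  price supplier
0          29    194  Initech
1          10    130   Globex
5           5    130  Initech
7           7    154   Globex
9          26    169  Initech
10          7    150    Umbra
group by supplier, max of price:
supplier
Globex     154
Initech    194
Umbra      150
Name: price, dtype: int64
min of the resulting series → 150

150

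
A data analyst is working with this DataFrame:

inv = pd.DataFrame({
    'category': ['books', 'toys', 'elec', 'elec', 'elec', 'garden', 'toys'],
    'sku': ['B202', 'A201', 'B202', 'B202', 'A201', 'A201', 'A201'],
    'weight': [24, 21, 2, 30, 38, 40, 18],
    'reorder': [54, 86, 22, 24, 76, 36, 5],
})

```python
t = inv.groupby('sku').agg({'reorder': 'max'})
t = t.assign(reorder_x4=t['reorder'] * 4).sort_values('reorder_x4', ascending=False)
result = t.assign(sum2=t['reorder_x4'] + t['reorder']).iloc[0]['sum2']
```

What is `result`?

group by sku, max of reorder:
      reorder
sku          
A201       86
B202       54
add column reorder_x4 = t['reorder'] * 4:
      reorder  reorder_x4
sku                      
A201       86         344
B202       54         216
sort by reorder_x4 descending:
      reorder  reorder_x4
sku                      
A201       86         344
B202       54         216
add column sum2 = t['reorder_x4'] + t['reorder']:
      reorder  reorder_x4  sum2
sku                            
A201       86         344   430
B202       54         216   270
Then the value at position 0, column 'sum2': 430

430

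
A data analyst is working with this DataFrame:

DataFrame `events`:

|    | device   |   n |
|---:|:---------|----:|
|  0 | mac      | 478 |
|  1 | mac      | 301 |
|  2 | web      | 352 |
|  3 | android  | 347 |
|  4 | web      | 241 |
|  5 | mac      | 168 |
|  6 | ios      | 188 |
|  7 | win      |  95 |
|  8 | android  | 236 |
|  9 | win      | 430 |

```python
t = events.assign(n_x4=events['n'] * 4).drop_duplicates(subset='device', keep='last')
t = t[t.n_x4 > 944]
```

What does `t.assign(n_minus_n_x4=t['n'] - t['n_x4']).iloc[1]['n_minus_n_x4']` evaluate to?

add column n_x4 = events['n'] * 4:
    device    n  n_x4
0      mac  478  1912
1      mac  301  1204
2      web  352  1408
3  android  347  1388
4      web  241   964
5      mac  168   672
6      ios  188   752
7      win   95   380
8  android  236   944
9      win  430  1720
drop duplicate device (keep=last):
    device    n  n_x4
4      web  241   964
5      mac  168   672
6      ios  188   752
8  android  236   944
9      win  430  1720
filter rows where n_x4 > 944:
  device    n  n_x4
4    web  241   964
9    win  430  1720
add column n_minus_n_x4 = t['n'] - t['n_x4']:
  device    n  n_x4  n_minus_n_x4
4    web  241   964          -723
9    win  430  1720         -1290

-1290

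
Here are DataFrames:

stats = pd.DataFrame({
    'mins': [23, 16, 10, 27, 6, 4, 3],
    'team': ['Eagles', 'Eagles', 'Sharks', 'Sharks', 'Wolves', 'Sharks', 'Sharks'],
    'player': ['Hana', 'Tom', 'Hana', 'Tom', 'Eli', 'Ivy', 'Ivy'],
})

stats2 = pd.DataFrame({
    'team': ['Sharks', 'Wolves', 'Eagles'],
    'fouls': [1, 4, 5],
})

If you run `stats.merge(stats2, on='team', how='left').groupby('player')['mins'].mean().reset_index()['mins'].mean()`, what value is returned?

merge on 'team' (how='left') → 7 rows:
   mins    team player  fouls
0    23  Eagles   Hana      5
1    16  Eagles    Tom      5
2    10  Sharks   Hana      1
3    27  Sharks    Tom      1
4     6  Wolves    Eli      4
5     4  Sharks    Ivy      1
6     3  Sharks    Ivy      1
group by player, mean of mins:
player
Eli      6.0
Hana    16.5
Ivy      3.5
Tom     21.5
Name: mins, dtype: float64
reset_index():
  player  mins
0    Eli   6.0
1   Hana  16.5
2    Ivy   3.5
3    Tom  21.5

11.875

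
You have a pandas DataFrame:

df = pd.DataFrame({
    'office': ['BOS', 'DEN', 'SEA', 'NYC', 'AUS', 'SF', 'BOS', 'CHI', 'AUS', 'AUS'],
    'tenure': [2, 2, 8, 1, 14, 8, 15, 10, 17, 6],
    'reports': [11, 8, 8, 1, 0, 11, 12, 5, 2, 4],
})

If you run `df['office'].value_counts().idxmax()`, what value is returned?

value_counts of office:
office
AUS    3
BOS    2
DEN    1
SEA    1
NYC    1
SF     1
CHI    1
Name: count, dtype: int64

AUS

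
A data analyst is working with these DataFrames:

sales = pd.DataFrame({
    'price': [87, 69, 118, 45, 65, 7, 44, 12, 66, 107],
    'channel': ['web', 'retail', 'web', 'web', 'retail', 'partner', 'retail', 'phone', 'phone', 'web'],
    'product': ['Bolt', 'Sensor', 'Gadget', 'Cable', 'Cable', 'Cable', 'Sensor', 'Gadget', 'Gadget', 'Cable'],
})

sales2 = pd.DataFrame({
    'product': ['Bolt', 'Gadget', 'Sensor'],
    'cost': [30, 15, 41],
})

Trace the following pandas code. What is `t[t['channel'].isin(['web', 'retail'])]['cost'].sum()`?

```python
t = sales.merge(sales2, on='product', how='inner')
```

merge on 'product' (how='inner') → 6 rows:
   price channel product  cost
0     87     web    Bolt    30
1     69  retail  Sensor    41
2    118     web  Gadget    15
3     44  retail  Sensor    41
4     12   phone  Gadget    15
5     66   phone  Gadget    15
filter rows where channel in ['web', 'retail']:
   price channel product  cost
0     87     web    Bolt    30
1     69  retail  Sensor    41
2    118     web  Gadget    15
3     44  retail  Sensor    41

127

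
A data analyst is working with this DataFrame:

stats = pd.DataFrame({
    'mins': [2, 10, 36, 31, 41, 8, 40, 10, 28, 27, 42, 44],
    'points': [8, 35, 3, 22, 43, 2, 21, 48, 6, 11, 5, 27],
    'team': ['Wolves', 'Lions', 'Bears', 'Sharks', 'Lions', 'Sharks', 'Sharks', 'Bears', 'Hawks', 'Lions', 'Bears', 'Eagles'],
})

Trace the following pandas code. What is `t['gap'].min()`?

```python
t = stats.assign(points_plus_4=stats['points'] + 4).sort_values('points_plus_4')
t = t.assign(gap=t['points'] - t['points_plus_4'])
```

-4

add column points_plus_4 = stats['points'] + 4:
    mins  points    team  points_plus_4
0      2       8  Wolves             12
1     10      35   Lions             39
2     36       3   Bears              7
3     31      22  Sharks             26
4     41      43   Lions             47
5      8       2  Sharks              6
6     40      21  Sharks             25
7     10      48   Bears             52
8     28       6   Hawks             10
9     27      11   Lions             15
10    42       5   Bears              9
11    44      27  Eagles             31
sort by points_plus_4:
    mins  points    team  points_plus_4
5      8       2  Sharks              6
2     36       3   Bears              7
10    42       5   Bears              9
8     28       6   Hawks             10
0      2       8  Wolves             12
9     27      11   Lions             15
6     40      21  Sharks             25
3     31      22  Sharks             26
11    44      27  Eagles             31
1     10      35   Lions             39
4     41      43   Lions             47
7     10      48   Bears             52
add column gap = t['points'] - t['points_plus_4']:
    mins  points    team  points_plus_4  gap
5      8       2  Sharks              6   -4
2     36       3   Bears              7   -4
10    42       5   Bears              9   -4
8     28       6   Hawks             10   -4
0      2       8  Wolves             12   -4
9     27      11   Lions             15   -4
6     40      21  Sharks             25   -4
3     31      22  Sharks             26   -4
11    44      27  Eagles             31   -4
1     10      35   Lions             39   -4
4     41      43   Lions             47   -4
7     10      48   Bears             52   -4
min of column 'gap' → -4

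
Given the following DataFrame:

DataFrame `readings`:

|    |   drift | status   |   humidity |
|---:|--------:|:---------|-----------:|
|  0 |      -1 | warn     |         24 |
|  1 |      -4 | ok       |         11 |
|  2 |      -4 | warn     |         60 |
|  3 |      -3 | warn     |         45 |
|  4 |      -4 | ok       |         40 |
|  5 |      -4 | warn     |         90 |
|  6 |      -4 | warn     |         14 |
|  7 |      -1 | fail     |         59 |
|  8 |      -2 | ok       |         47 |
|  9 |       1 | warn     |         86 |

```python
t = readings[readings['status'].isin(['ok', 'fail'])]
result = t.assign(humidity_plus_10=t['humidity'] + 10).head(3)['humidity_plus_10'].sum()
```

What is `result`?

140

filter rows where status in ['ok', 'fail']:
   drift status  humidity
1     -4     ok        11
4     -4     ok        40
7     -1   fail        59
8     -2     ok        47
add column humidity_plus_10 = t['humidity'] + 10:
   drift status  humidity  humidity_plus_10
1     -4     ok        11                21
4     -4     ok        40                50
7     -1   fail        59                69
8     -2     ok        47                57
take first 3 rows:
   drift status  humidity  humidity_plus_10
1     -4     ok        11                21
4     -4     ok        40                50
7     -1   fail        59                69
sum of column 'humidity_plus_10' → 140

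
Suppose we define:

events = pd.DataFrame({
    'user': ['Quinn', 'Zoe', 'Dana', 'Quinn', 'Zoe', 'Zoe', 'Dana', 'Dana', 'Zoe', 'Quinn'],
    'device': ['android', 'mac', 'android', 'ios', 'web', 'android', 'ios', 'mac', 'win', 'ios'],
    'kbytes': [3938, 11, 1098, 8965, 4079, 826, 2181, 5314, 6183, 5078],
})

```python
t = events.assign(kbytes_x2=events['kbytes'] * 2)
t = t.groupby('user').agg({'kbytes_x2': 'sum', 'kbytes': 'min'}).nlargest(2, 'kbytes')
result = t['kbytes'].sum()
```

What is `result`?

5036

add column kbytes_x2 = events['kbytes'] * 2:
    user   device  kbytes  kbytes_x2
0  Quinn  android    3938       7876
1    Zoe      mac      11         22
2   Dana  android    1098       2196
3  Quinn      ios    8965      17930
4    Zoe      web    4079       8158
5    Zoe  android     826       1652
6   Dana      ios    2181       4362
7   Dana      mac    5314      10628
8    Zoe      win    6183      12366
9  Quinn      ios    5078      10156
group by user: sum(kbytes_x2), min(kbytes):
       kbytes_x2  kbytes
user                    
Dana       17186    1098
Quinn      35962    3938
Zoe        22198      11
take 2 rows with largest kbytes:
       kbytes_x2  kbytes
user                    
Quinn      35962    3938
Dana       17186    1098
Reading off the sum of column 'kbytes', we get 5036.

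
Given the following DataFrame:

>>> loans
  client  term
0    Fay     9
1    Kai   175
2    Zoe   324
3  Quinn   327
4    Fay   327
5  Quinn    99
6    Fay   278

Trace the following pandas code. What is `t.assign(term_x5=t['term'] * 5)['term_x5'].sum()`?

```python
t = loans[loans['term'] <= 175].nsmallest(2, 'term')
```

filter rows where term <= 175:
  client  term
0    Fay     9
1    Kai   175
5  Quinn    99
take 2 rows with smallest term:
  client  term
0    Fay     9
5  Quinn    99
add column term_x5 = t['term'] * 5:
  client  term  term_x5
0    Fay     9       45
5  Quinn    99      495
sum of column 'term_x5' → 540

540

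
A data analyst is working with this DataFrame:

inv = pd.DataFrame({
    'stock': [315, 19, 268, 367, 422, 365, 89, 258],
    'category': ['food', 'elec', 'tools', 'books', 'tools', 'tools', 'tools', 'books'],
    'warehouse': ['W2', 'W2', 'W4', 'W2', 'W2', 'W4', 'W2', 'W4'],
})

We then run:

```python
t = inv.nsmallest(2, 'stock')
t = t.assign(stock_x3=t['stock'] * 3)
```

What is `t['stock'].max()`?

take 2 rows with smallest stock:
   stock category warehouse
1     19     elec        W2
6     89    tools        W2
add column stock_x3 = t['stock'] * 3:
   stock category warehouse  stock_x3
1     19     elec        W2        57
6     89    tools        W2       267
Hence 89.

89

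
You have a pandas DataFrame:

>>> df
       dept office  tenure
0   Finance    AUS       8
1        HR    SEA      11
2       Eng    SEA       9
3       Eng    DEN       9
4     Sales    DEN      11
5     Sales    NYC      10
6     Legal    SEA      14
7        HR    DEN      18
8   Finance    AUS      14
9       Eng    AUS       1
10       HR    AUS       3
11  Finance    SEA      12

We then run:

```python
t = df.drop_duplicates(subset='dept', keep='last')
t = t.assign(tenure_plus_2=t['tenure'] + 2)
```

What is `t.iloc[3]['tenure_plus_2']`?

drop duplicate dept (keep=last):
       dept office  tenure
5     Sales    NYC      10
6     Legal    SEA      14
9       Eng    AUS       1
10       HR    AUS       3
11  Finance    SEA      12
add column tenure_plus_2 = t['tenure'] + 2:
       dept office  tenure  tenure_plus_2
5     Sales    NYC      10             12
6     Legal    SEA      14             16
9       Eng    AUS       1              3
10       HR    AUS       3              5
11  Finance    SEA      12             14

5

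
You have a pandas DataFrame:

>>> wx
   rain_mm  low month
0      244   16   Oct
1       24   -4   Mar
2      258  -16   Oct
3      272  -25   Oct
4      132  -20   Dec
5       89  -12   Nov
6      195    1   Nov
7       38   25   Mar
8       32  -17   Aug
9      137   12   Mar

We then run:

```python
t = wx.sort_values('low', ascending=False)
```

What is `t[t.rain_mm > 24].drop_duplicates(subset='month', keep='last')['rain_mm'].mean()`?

sort by low descending:
   rain_mm  low month
7       38   25   Mar
0      244   16   Oct
9      137   12   Mar
6      195    1   Nov
1       24   -4   Mar
5       89  -12   Nov
2      258  -16   Oct
8       32  -17   Aug
4      132  -20   Dec
3      272  -25   Oct
filter rows where rain_mm > 24:
   rain_mm  low month
7       38   25   Mar
0      244   16   Oct
9      137   12   Mar
6      195    1   Nov
5       89  -12   Nov
2      258  -16   Oct
8       32  -17   Aug
4      132  -20   Dec
3      272  -25   Oct
drop duplicate month (keep=last):
   rain_mm  low month
9      137   12   Mar
5       89  -12   Nov
8       32  -17   Aug
4      132  -20   Dec
3      272  -25   Oct
So mean() = 132.4.

132.4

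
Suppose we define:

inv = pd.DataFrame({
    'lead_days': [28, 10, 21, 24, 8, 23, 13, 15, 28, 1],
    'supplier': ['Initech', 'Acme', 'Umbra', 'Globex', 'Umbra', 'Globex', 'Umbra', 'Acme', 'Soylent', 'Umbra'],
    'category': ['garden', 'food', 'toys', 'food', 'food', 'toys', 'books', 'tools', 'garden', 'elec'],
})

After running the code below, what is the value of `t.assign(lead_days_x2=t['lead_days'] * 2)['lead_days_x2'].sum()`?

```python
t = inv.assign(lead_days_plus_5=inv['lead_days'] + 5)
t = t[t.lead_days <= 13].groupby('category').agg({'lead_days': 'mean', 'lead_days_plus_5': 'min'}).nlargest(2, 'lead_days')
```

44.0

add column lead_days_plus_5 = inv['lead_days'] + 5:
   lead_days supplier category  lead_days_plus_5
0         28  Initech   garden                33
1         10     Acme     food                15
2         21    Umbra     toys                26
3         24   Globex     food                29
4          8    Umbra     food                13
5         23   Globex     toys                28
6         13    Umbra    books                18
7         15     Acme    tools                20
8         28  Soylent   garden                33
9          1    Umbra     elec                 6
filter rows where lead_days <= 13:
   lead_days supplier category  lead_days_plus_5
1         10     Acme     food                15
4          8    Umbra     food                13
6         13    Umbra    books                18
9          1    Umbra     elec                 6
group by category: mean(lead_days), min(lead_days_plus_5):
          lead_days  lead_days_plus_5
category                             
books          13.0                18
elec            1.0                 6
food            9.0                13
take 2 rows with largest lead_days:
          lead_days  lead_days_plus_5
category                             
books          13.0                18
food            9.0                13
add column lead_days_x2 = t['lead_days'] * 2:
          lead_days  lead_days_plus_5  lead_days_x2
category                                           
books          13.0                18          26.0
food            9.0                13          18.0
Then the sum of column 'lead_days_x2': 44.0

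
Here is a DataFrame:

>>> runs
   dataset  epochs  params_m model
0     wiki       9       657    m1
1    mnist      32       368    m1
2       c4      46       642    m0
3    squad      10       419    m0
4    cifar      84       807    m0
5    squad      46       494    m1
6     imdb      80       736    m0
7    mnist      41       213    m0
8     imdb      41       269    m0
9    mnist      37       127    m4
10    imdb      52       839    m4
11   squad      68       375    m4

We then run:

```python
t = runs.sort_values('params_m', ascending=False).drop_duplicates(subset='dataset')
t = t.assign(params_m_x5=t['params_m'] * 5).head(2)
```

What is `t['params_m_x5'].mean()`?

4115.0

sort by params_m descending:
   dataset  epochs  params_m model
10    imdb      52       839    m4
4    cifar      84       807    m0
6     imdb      80       736    m0
0     wiki       9       657    m1
2       c4      46       642    m0
5    squad      46       494    m1
3    squad      10       419    m0
11   squad      68       375    m4
1    mnist      32       368    m1
8     imdb      41       269    m0
7    mnist      41       213    m0
9    mnist      37       127    m4
drop duplicate dataset (keep=first):
   dataset  epochs  params_m model
10    imdb      52       839    m4
4    cifar      84       807    m0
0     wiki       9       657    m1
2       c4      46       642    m0
5    squad      46       494    m1
1    mnist      32       368    m1
add column params_m_x5 = t['params_m'] * 5:
   dataset  epochs  params_m model  params_m_x5
10    imdb      52       839    m4         4195
4    cifar      84       807    m0         4035
0     wiki       9       657    m1         3285
2       c4      46       642    m0         3210
5    squad      46       494    m1         2470
1    mnist      32       368    m1         1840
take first 2 rows:
   dataset  epochs  params_m model  params_m_x5
10    imdb      52       839    m4         4195
4    cifar      84       807    m0         4035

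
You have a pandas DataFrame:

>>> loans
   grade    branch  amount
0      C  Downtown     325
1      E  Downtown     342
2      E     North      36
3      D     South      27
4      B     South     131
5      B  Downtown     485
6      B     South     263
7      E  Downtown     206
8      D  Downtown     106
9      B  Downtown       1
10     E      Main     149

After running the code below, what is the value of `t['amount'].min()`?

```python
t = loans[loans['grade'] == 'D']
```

filter rows where grade == 'D':
  grade    branch  amount
3     D     South      27
8     D  Downtown     106
Then the min of column 'amount': 27

27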